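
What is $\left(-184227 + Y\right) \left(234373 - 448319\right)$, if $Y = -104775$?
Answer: $61830821892$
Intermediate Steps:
$\left(-184227 + Y\right) \left(234373 - 448319\right) = \left(-184227 - 104775\right) \left(234373 - 448319\right) = \left(-289002\right) \left(-213946\right) = 61830821892$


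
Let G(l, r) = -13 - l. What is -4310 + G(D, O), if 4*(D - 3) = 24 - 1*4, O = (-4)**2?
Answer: -4331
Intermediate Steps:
O = 16
D = 8 (D = 3 + (24 - 1*4)/4 = 3 + (24 - 4)/4 = 3 + (1/4)*20 = 3 + 5 = 8)
-4310 + G(D, O) = -4310 + (-13 - 1*8) = -4310 + (-13 - 8) = -4310 - 21 = -4331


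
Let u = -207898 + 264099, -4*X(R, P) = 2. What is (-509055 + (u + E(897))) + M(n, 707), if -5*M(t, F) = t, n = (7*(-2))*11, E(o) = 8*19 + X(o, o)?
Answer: -4526717/10 ≈ -4.5267e+5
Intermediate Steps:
X(R, P) = -1/2 (X(R, P) = -1/4*2 = -1/2)
E(o) = 303/2 (E(o) = 8*19 - 1/2 = 152 - 1/2 = 303/2)
u = 56201
n = -154 (n = -14*11 = -154)
M(t, F) = -t/5
(-509055 + (u + E(897))) + M(n, 707) = (-509055 + (56201 + 303/2)) - 1/5*(-154) = (-509055 + 112705/2) + 154/5 = -905405/2 + 154/5 = -4526717/10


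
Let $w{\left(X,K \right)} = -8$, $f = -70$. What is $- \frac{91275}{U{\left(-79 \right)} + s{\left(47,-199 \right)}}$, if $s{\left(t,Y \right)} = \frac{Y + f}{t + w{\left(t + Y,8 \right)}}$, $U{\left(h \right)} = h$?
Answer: $\frac{142389}{134} \approx 1062.6$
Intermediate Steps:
$s{\left(t,Y \right)} = \frac{-70 + Y}{-8 + t}$ ($s{\left(t,Y \right)} = \frac{Y - 70}{t - 8} = \frac{-70 + Y}{-8 + t}$)
$- \frac{91275}{U{\left(-79 \right)} + s{\left(47,-199 \right)}} = - \frac{91275}{-79 + \frac{-70 - 199}{-8 + 47}} = - \frac{91275}{-79 + \frac{1}{39} \left(-269\right)} = - \frac{91275}{-79 - \frac{269}{39}} = - \frac{91275}{- \frac{3350}{39}} = \left(-91275\right) \left(- \frac{39}{3350}\right) = \frac{142389}{134}$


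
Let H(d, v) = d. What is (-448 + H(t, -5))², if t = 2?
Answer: 198916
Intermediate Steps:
(-448 + H(t, -5))² = (-448 + 2)² = (-446)² = 198916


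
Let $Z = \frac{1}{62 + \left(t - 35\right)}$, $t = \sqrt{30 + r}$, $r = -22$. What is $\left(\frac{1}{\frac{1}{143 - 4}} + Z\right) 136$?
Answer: $\frac{13633456}{721} - \frac{272 \sqrt{2}}{721} \approx 18909.0$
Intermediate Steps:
$t = 2 \sqrt{2}$ ($t = \sqrt{30 - 22} = \sqrt{8} = 2 \sqrt{2} \approx 2.8284$)
$Z = \frac{1}{27 + 2 \sqrt{2}}$ ($Z = \frac{1}{62 - \left(35 - 2 \sqrt{2}\right)} = \frac{1}{27 + 2 \sqrt{2}} \approx 0.033525$)
$\left(\frac{1}{\frac{1}{143 - 4}} + Z\right) 136 = \left(\frac{1}{\frac{1}{143 - 4}} + \left(\frac{27}{721} - \frac{2 \sqrt{2}}{721}\right)\right) 136 = \left(\frac{1}{\frac{1}{139}} + \left(\frac{27}{721} - \frac{2 \sqrt{2}}{721}\right)\right) 136 = \left(139 + \left(\frac{27}{721} - \frac{2 \sqrt{2}}{721}\right)\right) 136 = \left(\frac{100246}{721} - \frac{2 \sqrt{2}}{721}\right) 136 = \frac{13633456}{721} - \frac{272 \sqrt{2}}{721}$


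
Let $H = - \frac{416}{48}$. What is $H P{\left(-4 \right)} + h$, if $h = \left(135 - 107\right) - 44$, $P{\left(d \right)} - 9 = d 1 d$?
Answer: $- \frac{698}{3} \approx -232.67$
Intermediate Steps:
$P{\left(d \right)} = 9 + d^{2}$ ($P{\left(d \right)} = 9 + d 1 d = 9 + d d = 9 + d^{2}$)
$h = -16$ ($h = 28 - 44 = -16$)
$H = - \frac{26}{3}$ ($H = \left(-416\right) \frac{1}{48} = - \frac{26}{3} \approx -8.6667$)
$H P{\left(-4 \right)} + h = - \frac{26 \left(9 + \left(-4\right)^{2}\right)}{3} - 16 = - \frac{26 \left(9 + 16\right)}{3} - 16 = \left(- \frac{26}{3}\right) 25 - 16 = - \frac{650}{3} - 16 = - \frac{698}{3}$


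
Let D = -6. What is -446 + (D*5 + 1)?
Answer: -475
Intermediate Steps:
-446 + (D*5 + 1) = -446 + (-6*5 + 1) = -446 + (-30 + 1) = -446 - 29 = -475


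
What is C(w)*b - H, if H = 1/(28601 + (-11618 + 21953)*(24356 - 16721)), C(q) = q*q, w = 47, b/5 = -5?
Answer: -4359258603351/78936326 ≈ -55225.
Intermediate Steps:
b = -25 (b = 5*(-5) = -25)
C(q) = q²
H = 1/78936326 (H = 1/(28601 + 10335*7635) = 1/(28601 + 78907725) = 1/78936326 ≈ 1.2668e-8)
C(w)*b - H = 47²*(-25) - 1*1/78936326 = 2209*(-25) - 1/78936326 = -55225 - 1/78936326 = -4359258603351/78936326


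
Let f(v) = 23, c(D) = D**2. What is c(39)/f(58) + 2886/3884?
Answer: 2986971/44666 ≈ 66.874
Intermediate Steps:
c(39)/f(58) + 2886/3884 = 39**2/23 + 2886/3884 = 1521*(1/23) + 2886*(1/3884) = 1521/23 + 1443/1942 = 2986971/44666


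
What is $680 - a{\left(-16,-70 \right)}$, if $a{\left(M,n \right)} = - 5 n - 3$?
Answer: $333$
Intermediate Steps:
$a{\left(M,n \right)} = -3 - 5 n$
$680 - a{\left(-16,-70 \right)} = 680 - \left(-3 - -350\right) = 680 - \left(-3 + 350\right) = 680 - 347 = 333$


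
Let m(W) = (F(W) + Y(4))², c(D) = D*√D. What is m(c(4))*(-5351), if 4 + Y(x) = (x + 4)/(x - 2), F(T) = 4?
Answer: -85616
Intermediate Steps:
c(D) = D^(3/2)
Y(x) = -4 + (4 + x)/(-2 + x) (Y(x) = -4 + (x + 4)/(x - 2) = -4 + (4 + x)/(-2 + x))
m(W) = 16 (m(W) = (4 + 3*(4 - 1*4)/(-2 + 4))² = (4 + 3*(4 - 4)/2)² = (4 + 3*(½)*0)² = (4 + 0)² = 4² = 16)
m(c(4))*(-5351) = 16*(-5351) = -85616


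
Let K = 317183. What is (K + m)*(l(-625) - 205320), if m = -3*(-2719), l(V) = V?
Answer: -67002146300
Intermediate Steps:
m = 8157
(K + m)*(l(-625) - 205320) = (317183 + 8157)*(-625 - 205320) = 325340*(-205945) = -67002146300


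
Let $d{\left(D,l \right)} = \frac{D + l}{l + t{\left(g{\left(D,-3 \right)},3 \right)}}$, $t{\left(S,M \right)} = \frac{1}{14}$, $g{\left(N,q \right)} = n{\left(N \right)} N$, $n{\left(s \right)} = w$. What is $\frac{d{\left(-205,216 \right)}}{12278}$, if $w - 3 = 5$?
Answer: $\frac{1}{241175} \approx 4.1464 \cdot 10^{-6}$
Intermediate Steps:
$w = 8$ ($w = 3 + 5 = 8$)
$n{\left(s \right)} = 8$
$g{\left(N,q \right)} = 8 N$
$t{\left(S,M \right)} = \frac{1}{14}$
$d{\left(D,l \right)} = \frac{D + l}{\frac{1}{14} + l}$ ($d{\left(D,l \right)} = \frac{D + l}{l + \frac{1}{14}} = \frac{D + l}{\frac{1}{14} + l}$)
$\frac{d{\left(-205,216 \right)}}{12278} = \frac{14 \frac{1}{1 + 14 \cdot 216} \left(-205 + 216\right)}{12278} = 14 \frac{1}{1 + 3024} \cdot 11 \cdot \frac{1}{12278} = 14 \cdot \frac{1}{3025} \cdot 11 \cdot \frac{1}{12278} = \frac{14}{275} \cdot \frac{1}{12278} = \frac{1}{241175}$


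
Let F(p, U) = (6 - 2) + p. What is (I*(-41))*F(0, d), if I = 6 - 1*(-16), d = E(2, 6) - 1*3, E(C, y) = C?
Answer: -3608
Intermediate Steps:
d = -1 (d = 2 - 1*3 = 2 - 3 = -1)
I = 22 (I = 6 + 16 = 22)
F(p, U) = 4 + p
(I*(-41))*F(0, d) = (22*(-41))*(4 + 0) = -902*4 = -3608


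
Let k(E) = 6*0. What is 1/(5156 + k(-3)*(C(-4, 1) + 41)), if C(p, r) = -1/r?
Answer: 1/5156 ≈ 0.00019395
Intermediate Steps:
k(E) = 0
1/(5156 + k(-3)*(C(-4, 1) + 41)) = 1/(5156 + 0*(-1/1 + 41)) = 1/(5156 + 0*(-1*1 + 41)) = 1/(5156 + 0*(-1 + 41)) = 1/(5156 + 0*40) = 1/(5156 + 0) = 1/5156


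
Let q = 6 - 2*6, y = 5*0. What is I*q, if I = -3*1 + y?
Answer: 18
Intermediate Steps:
y = 0
I = -3 (I = -3*1 + 0 = -3 + 0 = -3)
q = -6 (q = 6 - 12 = -6)
I*q = -3*(-6) = 18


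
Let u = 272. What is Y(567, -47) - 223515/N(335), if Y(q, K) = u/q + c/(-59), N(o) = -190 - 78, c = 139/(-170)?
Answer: 635942154457/762059340 ≈ 834.50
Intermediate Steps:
c = -139/170 (c = 139*(-1/170) = -139/170 ≈ -0.81765)
N(o) = -268
Y(q, K) = 139/10030 + 272/q (Y(q, K) = 272/q - 139/170/(-59) = 272/q - 139/170*(-1/59) = 272/q + 139/10030 = 139/10030 + 272/q)
Y(567, -47) - 223515/N(335) = (139/10030 + 272/567) - 223515/(-268) = (139/10030 + 272*(1/567)) - 223515*(-1)/268 = (139/10030 + 272/567) - 1*(-223515/268) = 2806973/5687010 + 223515/268 = 635942154457/762059340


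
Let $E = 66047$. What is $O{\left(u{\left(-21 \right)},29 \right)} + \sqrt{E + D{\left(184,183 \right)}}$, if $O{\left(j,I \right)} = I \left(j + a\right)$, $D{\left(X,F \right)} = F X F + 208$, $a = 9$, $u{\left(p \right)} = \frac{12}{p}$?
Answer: $\frac{1711}{7} + \sqrt{6228231} \approx 2740.1$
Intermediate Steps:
$D{\left(X,F \right)} = 208 + X F^{2}$ ($D{\left(X,F \right)} = X F^{2} + 208 = 208 + X F^{2}$)
$O{\left(j,I \right)} = I \left(9 + j\right)$ ($O{\left(j,I \right)} = I \left(j + 9\right) = I \left(9 + j\right)$)
$O{\left(u{\left(-21 \right)},29 \right)} + \sqrt{E + D{\left(184,183 \right)}} = 29 \left(9 + \frac{12}{-21}\right) + \sqrt{66047 + \left(208 + 184 \cdot 183^{2}\right)} = 29 \left(9 + 12 \left(- \frac{1}{21}\right)\right) + \sqrt{66047 + \left(208 + 184 \cdot 33489\right)} = 29 \left(9 - \frac{4}{7}\right) + \sqrt{66047 + \left(208 + 6161976\right)} = 29 \cdot \frac{59}{7} + \sqrt{66047 + 6162184} = \frac{1711}{7} + \sqrt{6228231}$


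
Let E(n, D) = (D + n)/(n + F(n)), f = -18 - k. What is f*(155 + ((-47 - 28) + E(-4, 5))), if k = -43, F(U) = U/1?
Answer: 15975/8 ≈ 1996.9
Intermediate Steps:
F(U) = U (F(U) = U*1 = U)
f = 25 (f = -18 - 1*(-43) = -18 + 43 = 25)
E(n, D) = (D + n)/(2*n) (E(n, D) = (D + n)/(n + n) = (D + n)/((2*n)) = (D + n)*(1/(2*n)) = (D + n)/(2*n))
f*(155 + ((-47 - 28) + E(-4, 5))) = 25*(155 + ((-47 - 28) + (1/2)*(5 - 4)/(-4))) = 25*(155 + (-75 + (1/2)*(-1/4)*1)) = 25*(155 + (-75 - 1/8)) = 25*(155 - 601/8) = 25*(639/8) = 15975/8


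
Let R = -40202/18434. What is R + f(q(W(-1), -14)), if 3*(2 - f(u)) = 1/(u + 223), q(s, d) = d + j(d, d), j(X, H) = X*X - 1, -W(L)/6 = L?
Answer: -2029621/11171004 ≈ -0.18169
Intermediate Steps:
W(L) = -6*L
j(X, H) = -1 + X**2 (j(X, H) = X**2 - 1 = -1 + X**2)
q(s, d) = -1 + d + d**2 (q(s, d) = d + (-1 + d**2) = -1 + d + d**2)
R = -20101/9217 (R = -40202*1/18434 = -20101/9217 ≈ -2.1809)
f(u) = 2 - 1/(3*(223 + u)) (f(u) = 2 - 1/(3*(u + 223)) = 2 - 1/(3*(223 + u)))
R + f(q(W(-1), -14)) = -20101/9217 + (1337 + 6*(-1 - 14 + (-14)**2))/(3*(223 + (-1 - 14 + (-14)**2))) = -20101/9217 + (1337 + 6*(-1 - 14 + 196))/(3*(223 + (-1 - 14 + 196))) = -20101/9217 + (1337 + 6*181)/(3*(223 + 181)) = -20101/9217 + (1/3)*(1337 + 1086)/404 = -20101/9217 + (1/3)*(1/404)*2423 = -20101/9217 + 2423/1212 = -2029621/11171004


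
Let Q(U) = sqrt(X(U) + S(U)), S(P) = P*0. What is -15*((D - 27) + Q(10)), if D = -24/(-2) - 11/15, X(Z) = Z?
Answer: 236 - 15*sqrt(10) ≈ 188.57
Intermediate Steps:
D = 169/15 (D = -24*(-1/2) - 11*1/15 = 12 - 11/15 = 169/15 ≈ 11.267)
S(P) = 0
Q(U) = sqrt(U) (Q(U) = sqrt(U + 0) = sqrt(U))
-15*((D - 27) + Q(10)) = -15*((169/15 - 27) + sqrt(10)) = -15*(-236/15 + sqrt(10)) = 236 - 15*sqrt(10)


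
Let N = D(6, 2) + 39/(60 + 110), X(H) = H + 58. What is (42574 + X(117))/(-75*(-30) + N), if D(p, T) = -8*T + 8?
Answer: 7267330/381179 ≈ 19.065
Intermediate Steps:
X(H) = 58 + H
D(p, T) = 8 - 8*T
N = -1321/170 (N = (8 - 8*2) + 39/(60 + 110) = (8 - 16) + 39/170 = -8 + 39*(1/170) = -8 + 39/170 = -1321/170 ≈ -7.7706)
(42574 + X(117))/(-75*(-30) + N) = (42574 + (58 + 117))/(-75*(-30) - 1321/170) = (42574 + 175)/(2250 - 1321/170) = 42749/(381179/170) = 42749*(170/381179) = 7267330/381179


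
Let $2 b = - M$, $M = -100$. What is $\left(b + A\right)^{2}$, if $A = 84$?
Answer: $17956$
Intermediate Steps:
$b = 50$ ($b = \frac{\left(-1\right) \left(-100\right)}{2} = \frac{1}{2} \cdot 100 = 50$)
$\left(b + A\right)^{2} = \left(50 + 84\right)^{2} = 134^{2} = 17956$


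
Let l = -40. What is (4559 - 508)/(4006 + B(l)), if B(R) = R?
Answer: 4051/3966 ≈ 1.0214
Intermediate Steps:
(4559 - 508)/(4006 + B(l)) = (4559 - 508)/(4006 - 40) = 4051/3966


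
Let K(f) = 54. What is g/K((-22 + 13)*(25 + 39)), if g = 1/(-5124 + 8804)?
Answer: 1/198720 ≈ 5.0322e-6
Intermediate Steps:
g = 1/3680 ≈ 0.00027174
g/K((-22 + 13)*(25 + 39)) = (1/3680)/54 = (1/3680)*(1/54) = 1/198720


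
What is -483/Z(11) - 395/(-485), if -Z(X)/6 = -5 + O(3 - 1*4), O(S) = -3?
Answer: -14353/1552 ≈ -9.2481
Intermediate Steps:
Z(X) = 48 (Z(X) = -6*(-5 - 3) = -6*(-8) = 48)
-483/Z(11) - 395/(-485) = -483/48 - 395/(-485) = -483*1/48 - 395*(-1/485) = -161/16 + 79/97 = -14353/1552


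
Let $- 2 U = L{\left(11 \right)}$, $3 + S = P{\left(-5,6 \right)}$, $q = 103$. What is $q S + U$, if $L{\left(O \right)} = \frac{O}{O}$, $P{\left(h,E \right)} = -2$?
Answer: $- \frac{1031}{2} \approx -515.5$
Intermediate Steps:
$S = -5$ ($S = -3 - 2 = -5$)
$L{\left(O \right)} = 1$
$U = - \frac{1}{2}$ ($U = \left(- \frac{1}{2}\right) 1 = - \frac{1}{2} \approx -0.5$)
$q S + U = 103 \left(-5\right) - \frac{1}{2} = -515 - \frac{1}{2} = - \frac{1031}{2}$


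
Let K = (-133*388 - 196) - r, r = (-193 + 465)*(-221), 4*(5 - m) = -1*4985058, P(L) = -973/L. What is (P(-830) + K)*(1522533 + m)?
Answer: 7641820696093/332 ≈ 2.3018e+10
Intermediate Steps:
m = 2492539/2 (m = 5 - (-1)*4985058/4 = 5 - ¼*(-4985058) = 5 + 2492529/2 = 2492539/2 ≈ 1.2463e+6)
r = -60112 (r = 272*(-221) = -60112)
K = 8312 (K = (-133*388 - 196) - 1*(-60112) = (-51604 - 196) + 60112 = -51800 + 60112 = 8312)
(P(-830) + K)*(1522533 + m) = (-973/(-830) + 8312)*(1522533 + 2492539/2) = (-973*(-1/830) + 8312)*(5537605/2) = (973/830 + 8312)*(5537605/2) = (6899933/830)*(5537605/2) = 7641820696093/332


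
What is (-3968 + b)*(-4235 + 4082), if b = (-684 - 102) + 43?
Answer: 720783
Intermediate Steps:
b = -743 (b = -786 + 43 = -743)
(-3968 + b)*(-4235 + 4082) = (-3968 - 743)*(-4235 + 4082) = -4711*(-153) = 720783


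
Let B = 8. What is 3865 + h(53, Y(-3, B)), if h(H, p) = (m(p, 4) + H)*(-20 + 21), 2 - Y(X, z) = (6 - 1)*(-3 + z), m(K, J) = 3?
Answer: 3921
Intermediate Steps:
Y(X, z) = 17 - 5*z (Y(X, z) = 2 - (6 - 1)*(-3 + z) = 2 - 5*(-3 + z) = 2 - (-15 + 5*z) = 2 + (15 - 5*z) = 17 - 5*z)
h(H, p) = 3 + H (h(H, p) = (3 + H)*(-20 + 21) = (3 + H)*1 = 3 + H)
3865 + h(53, Y(-3, B)) = 3865 + (3 + 53) = 3865 + 56 = 3921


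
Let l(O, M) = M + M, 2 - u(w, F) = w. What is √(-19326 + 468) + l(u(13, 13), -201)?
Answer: -402 + I*√18858 ≈ -402.0 + 137.32*I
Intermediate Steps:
u(w, F) = 2 - w
l(O, M) = 2*M
√(-19326 + 468) + l(u(13, 13), -201) = √(-19326 + 468) + 2*(-201) = √(-18858) - 402 = I*√18858 - 402 = -402 + I*√18858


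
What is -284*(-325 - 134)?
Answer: 130356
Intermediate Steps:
-284*(-325 - 134) = -284*(-459) = 130356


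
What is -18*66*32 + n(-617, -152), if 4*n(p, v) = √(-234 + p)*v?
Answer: -38016 - 38*I*√851 ≈ -38016.0 - 1108.5*I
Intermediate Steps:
n(p, v) = v*√(-234 + p)/4 (n(p, v) = (√(-234 + p)*v)/4 = (v*√(-234 + p))/4 = v*√(-234 + p)/4)
-18*66*32 + n(-617, -152) = -18*66*32 + (¼)*(-152)*√(-234 - 617) = -1188*32 + (¼)*(-152)*√(-851) = -38016 + (¼)*(-152)*(I*√851) = -38016 - 38*I*√851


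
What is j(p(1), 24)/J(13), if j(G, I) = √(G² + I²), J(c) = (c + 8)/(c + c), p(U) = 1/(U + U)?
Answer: 13*√2305/21 ≈ 29.721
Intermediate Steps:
p(U) = 1/(2*U)
J(c) = (8 + c)/(2*c) (J(c) = (8 + c)/((2*c)) = (8 + c)*(1/(2*c)) = (8 + c)/(2*c))
j(p(1), 24)/J(13) = √(((½)/1)² + 24²)/(((½)*(8 + 13)/13)) = √(((½)*1)² + 576)/(((½)*(1/13)*21)) = √((½)² + 576)/(21/26) = √(¼ + 576)*(26/21) = √(2305/4)*(26/21) = (√2305/2)*(26/21) = 13*√2305/21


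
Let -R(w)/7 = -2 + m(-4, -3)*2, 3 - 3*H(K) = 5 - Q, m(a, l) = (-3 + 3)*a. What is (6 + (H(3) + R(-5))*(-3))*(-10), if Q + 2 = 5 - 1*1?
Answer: 360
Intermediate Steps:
Q = 2 (Q = -2 + (5 - 1*1) = -2 + (5 - 1) = -2 + 4 = 2)
m(a, l) = 0 (m(a, l) = 0*a = 0)
H(K) = 0 (H(K) = 1 - (5 - 1*2)/3 = 1 - (5 - 2)/3 = 1 - ⅓*3 = 1 - 1 = 0)
R(w) = 14 (R(w) = -7*(-2 + 0*2) = -7*(-2 + 0) = -7*(-2) = 14)
(6 + (H(3) + R(-5))*(-3))*(-10) = (6 + (0 + 14)*(-3))*(-10) = (6 + 14*(-3))*(-10) = (6 - 42)*(-10) = -36*(-10) = 360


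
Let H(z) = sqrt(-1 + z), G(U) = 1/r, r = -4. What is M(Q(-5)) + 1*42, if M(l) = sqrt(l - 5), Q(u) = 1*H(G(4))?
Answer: 42 + sqrt(-20 + 2*I*sqrt(5))/2 ≈ 42.248 + 2.2498*I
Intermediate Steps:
G(U) = -1/4 (G(U) = 1/(-4) = -1/4)
Q(u) = I*sqrt(5)/2 (Q(u) = 1*sqrt(-1 - 1/4) = 1*sqrt(-5/4) = 1*(I*sqrt(5)/2) = I*sqrt(5)/2)
M(l) = sqrt(-5 + l)
M(Q(-5)) + 1*42 = sqrt(-5 + I*sqrt(5)/2) + 1*42 = sqrt(-5 + I*sqrt(5)/2) + 42 = 42 + sqrt(-5 + I*sqrt(5)/2)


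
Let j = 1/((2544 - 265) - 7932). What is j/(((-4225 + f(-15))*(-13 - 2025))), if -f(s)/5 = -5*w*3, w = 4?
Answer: -1/45219194950 ≈ -2.2115e-11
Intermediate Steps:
f(s) = 300 (f(s) = -5*(-5*4)*3 = -(-100)*3 = -5*(-60) = 300)
j = -1/5653 (j = 1/(2279 - 7932) = 1/(-5653) = -1/5653 ≈ -0.00017690)
j/(((-4225 + f(-15))*(-13 - 2025))) = -1/((-4225 + 300)*(-13 - 2025))/5653 = -1/(5653*((-3925*(-2038)))) = -1/5653/7999150 = -1/5653*1/7999150 = -1/45219194950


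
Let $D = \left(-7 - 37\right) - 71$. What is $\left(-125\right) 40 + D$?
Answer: $-5115$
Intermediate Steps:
$D = -115$ ($D = -44 - 71 = -115$)
$\left(-125\right) 40 + D = \left(-125\right) 40 - 115 = -5000 - 115 = -5115$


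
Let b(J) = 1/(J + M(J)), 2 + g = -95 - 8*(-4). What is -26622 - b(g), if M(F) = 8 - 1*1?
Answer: -1544075/58 ≈ -26622.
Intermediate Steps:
g = -65 (g = -2 + (-95 - 8*(-4)) = -2 + (-95 + 32) = -2 - 63 = -65)
M(F) = 7 (M(F) = 8 - 1 = 7)
b(J) = 1/(7 + J) (b(J) = 1/(J + 7) = 1/(7 + J))
-26622 - b(g) = -26622 - 1/(7 - 65) = -26622 - 1/(-58) = -26622 - 1*(-1/58) = -26622 + 1/58 = -1544075/58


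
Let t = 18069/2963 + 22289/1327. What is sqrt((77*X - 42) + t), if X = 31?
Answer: sqrt(36607286852936215)/3931901 ≈ 48.661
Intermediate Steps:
t = 90019870/3931901 (t = 18069*(1/2963) + 22289*(1/1327) = 18069/2963 + 22289/1327 = 90019870/3931901 ≈ 22.895)
sqrt((77*X - 42) + t) = sqrt((77*31 - 42) + 90019870/3931901) = sqrt((2387 - 42) + 90019870/3931901) = sqrt(2345 + 90019870/3931901) = sqrt(9310327715/3931901) = sqrt(36607286852936215)/3931901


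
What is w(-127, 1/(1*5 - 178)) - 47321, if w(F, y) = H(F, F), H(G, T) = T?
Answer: -47448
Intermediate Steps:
w(F, y) = F
w(-127, 1/(1*5 - 178)) - 47321 = -127 - 47321 = -47448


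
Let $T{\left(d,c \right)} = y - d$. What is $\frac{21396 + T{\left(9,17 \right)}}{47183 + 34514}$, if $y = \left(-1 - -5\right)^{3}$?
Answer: $\frac{21451}{81697} \approx 0.26257$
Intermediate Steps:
$y = 64$ ($y = \left(-1 + 5\right)^{3} = 4^{3} = 64$)
$T{\left(d,c \right)} = 64 - d$
$\frac{21396 + T{\left(9,17 \right)}}{47183 + 34514} = \frac{21396 + \left(64 - 9\right)}{47183 + 34514} = \frac{21396 + \left(64 - 9\right)}{81697} = \left(21396 + 55\right) \frac{1}{81697} = 21451 \cdot \frac{1}{81697} = \frac{21451}{81697}$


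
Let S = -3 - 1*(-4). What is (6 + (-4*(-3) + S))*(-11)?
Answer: -209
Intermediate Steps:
S = 1 (S = -3 + 4 = 1)
(6 + (-4*(-3) + S))*(-11) = (6 + (-4*(-3) + 1))*(-11) = (6 + (12 + 1))*(-11) = (6 + 13)*(-11) = 19*(-11) = -209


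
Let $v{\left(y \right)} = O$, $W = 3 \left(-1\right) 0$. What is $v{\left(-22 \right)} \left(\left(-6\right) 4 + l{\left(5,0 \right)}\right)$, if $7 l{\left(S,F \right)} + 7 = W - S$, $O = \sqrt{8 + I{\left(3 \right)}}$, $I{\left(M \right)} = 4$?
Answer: $- \frac{360 \sqrt{3}}{7} \approx -89.077$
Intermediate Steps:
$W = 0$ ($W = \left(-3\right) 0 = 0$)
$O = 2 \sqrt{3}$ ($O = \sqrt{8 + 4} = \sqrt{12} = 2 \sqrt{3} \approx 3.4641$)
$l{\left(S,F \right)} = -1 - \frac{S}{7}$ ($l{\left(S,F \right)} = -1 + \frac{0 - S}{7} = -1 + \frac{\left(-1\right) S}{7} = -1 - \frac{S}{7}$)
$v{\left(y \right)} = 2 \sqrt{3}$
$v{\left(-22 \right)} \left(\left(-6\right) 4 + l{\left(5,0 \right)}\right) = 2 \sqrt{3} \left(\left(-6\right) 4 - \frac{12}{7}\right) = 2 \sqrt{3} \left(-24 - \frac{12}{7}\right) = 2 \sqrt{3} \left(- \frac{180}{7}\right) = - \frac{360 \sqrt{3}}{7}$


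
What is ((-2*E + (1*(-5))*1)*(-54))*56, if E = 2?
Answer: 27216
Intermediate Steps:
((-2*E + (1*(-5))*1)*(-54))*56 = ((-2*2 + (1*(-5))*1)*(-54))*56 = ((-4 - 5*1)*(-54))*56 = ((-4 - 5)*(-54))*56 = -9*(-54)*56 = 486*56 = 27216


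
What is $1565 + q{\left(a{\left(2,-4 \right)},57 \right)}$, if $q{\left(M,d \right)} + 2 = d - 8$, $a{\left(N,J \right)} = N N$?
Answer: $1612$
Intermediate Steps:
$a{\left(N,J \right)} = N^{2}$
$q{\left(M,d \right)} = -10 + d$ ($q{\left(M,d \right)} = -2 + \left(d - 8\right) = -2 + \left(-8 + d\right) = -10 + d$)
$1565 + q{\left(a{\left(2,-4 \right)},57 \right)} = 1565 + \left(-10 + 57\right) = 1565 + 47 = 1612$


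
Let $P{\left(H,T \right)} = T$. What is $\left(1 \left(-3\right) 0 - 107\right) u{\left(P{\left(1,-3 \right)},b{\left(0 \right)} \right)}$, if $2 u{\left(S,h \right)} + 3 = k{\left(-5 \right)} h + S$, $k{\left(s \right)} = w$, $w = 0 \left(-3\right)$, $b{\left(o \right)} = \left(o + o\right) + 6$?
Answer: $321$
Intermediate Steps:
$b{\left(o \right)} = 6 + 2 o$ ($b{\left(o \right)} = 2 o + 6 = 6 + 2 o$)
$w = 0$
$k{\left(s \right)} = 0$
$u{\left(S,h \right)} = - \frac{3}{2} + \frac{S}{2}$ ($u{\left(S,h \right)} = - \frac{3}{2} + \frac{0 h + S}{2} = - \frac{3}{2} + \frac{0 + S}{2} = - \frac{3}{2} + \frac{S}{2}$)
$\left(1 \left(-3\right) 0 - 107\right) u{\left(P{\left(1,-3 \right)},b{\left(0 \right)} \right)} = \left(1 \left(-3\right) 0 - 107\right) \left(- \frac{3}{2} + \frac{1}{2} \left(-3\right)\right) = \left(\left(-3\right) 0 - 107\right) \left(- \frac{3}{2} - \frac{3}{2}\right) = \left(0 - 107\right) \left(-3\right) = \left(-107\right) \left(-3\right) = 321$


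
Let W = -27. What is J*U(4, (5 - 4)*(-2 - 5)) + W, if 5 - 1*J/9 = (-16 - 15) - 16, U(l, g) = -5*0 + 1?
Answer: 441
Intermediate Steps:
U(l, g) = 1 (U(l, g) = 0 + 1 = 1)
J = 468 (J = 45 - 9*((-16 - 15) - 16) = 45 - 9*(-31 - 16) = 45 - 9*(-47) = 45 + 423 = 468)
J*U(4, (5 - 4)*(-2 - 5)) + W = 468*1 - 27 = 468 - 27 = 441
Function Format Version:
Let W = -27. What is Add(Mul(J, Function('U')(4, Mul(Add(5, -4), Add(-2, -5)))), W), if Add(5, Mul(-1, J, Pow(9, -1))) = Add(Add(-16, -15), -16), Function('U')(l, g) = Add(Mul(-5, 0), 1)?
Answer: 441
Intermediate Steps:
Function('U')(l, g) = 1 (Function('U')(l, g) = Add(0, 1) = 1)
J = 468 (J = Add(45, Mul(-9, Add(Add(-16, -15), -16))) = Add(45, Mul(-9, Add(-31, -16))) = Add(45, Mul(-9, -47)) = Add(45, 423) = 468)
Add(Mul(J, Function('U')(4, Mul(Add(5, -4), Add(-2, -5)))), W) = Add(Mul(468, 1), -27) = Add(468, -27) = 441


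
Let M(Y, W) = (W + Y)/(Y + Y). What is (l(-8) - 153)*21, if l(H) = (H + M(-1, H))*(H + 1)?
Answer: -5397/2 ≈ -2698.5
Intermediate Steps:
M(Y, W) = (W + Y)/(2*Y) (M(Y, W) = (W + Y)/((2*Y)) = (W + Y)*(1/(2*Y)) = (W + Y)/(2*Y))
l(H) = (1 + H)*(½ + H/2) (l(H) = (H + (½)*(H - 1)/(-1))*(H + 1) = (H + (½)*(-1)*(-1 + H))*(1 + H) = (H + (½ - H/2))*(1 + H) = (½ + H/2)*(1 + H) = (1 + H)*(½ + H/2))
(l(-8) - 153)*21 = ((½ - 8 + (½)*(-8)²) - 153)*21 = ((½ - 8 + (½)*64) - 153)*21 = ((½ - 8 + 32) - 153)*21 = (49/2 - 153)*21 = -257/2*21 = -5397/2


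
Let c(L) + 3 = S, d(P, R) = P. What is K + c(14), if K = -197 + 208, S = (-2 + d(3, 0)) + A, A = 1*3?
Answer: 12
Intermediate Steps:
A = 3
S = 4 (S = (-2 + 3) + 3 = 1 + 3 = 4)
c(L) = 1 (c(L) = -3 + 4 = 1)
K = 11
K + c(14) = 11 + 1 = 12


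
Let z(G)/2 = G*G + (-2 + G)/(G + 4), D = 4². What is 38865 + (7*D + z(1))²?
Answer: 1294249/25 ≈ 51770.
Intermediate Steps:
D = 16
z(G) = 2*G² + 2*(-2 + G)/(4 + G) (z(G) = 2*(G*G + (-2 + G)/(G + 4)) = 2*(G² + (-2 + G)/(4 + G)) = 2*G² + 2*(-2 + G)/(4 + G))
38865 + (7*D + z(1))² = 38865 + (7*16 + 2*(-2 + 1 + 1³ + 4*1²)/(4 + 1))² = 38865 + (112 + 2*(-2 + 1 + 1 + 4*1)/5)² = 38865 + (112 + 2*(⅕)*(-2 + 1 + 1 + 4))² = 38865 + (112 + 2*(⅕)*4)² = 38865 + (112 + 8/5)² = 38865 + (568/5)² = 38865 + 322624/25 = 1294249/25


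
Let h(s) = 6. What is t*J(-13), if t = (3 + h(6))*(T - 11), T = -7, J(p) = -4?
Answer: 648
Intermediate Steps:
t = -162 (t = (3 + 6)*(-7 - 11) = 9*(-18) = -162)
t*J(-13) = -162*(-4) = 648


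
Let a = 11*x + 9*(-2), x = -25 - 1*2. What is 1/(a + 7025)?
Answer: 1/6710 ≈ 0.00014903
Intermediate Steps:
x = -27 (x = -25 - 2 = -27)
a = -315 (a = 11*(-27) + 9*(-2) = -297 - 18 = -315)
1/(a + 7025) = 1/(-315 + 7025) = 1/6710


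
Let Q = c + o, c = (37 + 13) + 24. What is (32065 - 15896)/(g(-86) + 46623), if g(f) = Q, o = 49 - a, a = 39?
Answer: 16169/46707 ≈ 0.34618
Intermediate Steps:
c = 74 (c = 50 + 24 = 74)
o = 10 (o = 49 - 1*39 = 49 - 39 = 10)
Q = 84 (Q = 74 + 10 = 84)
g(f) = 84
(32065 - 15896)/(g(-86) + 46623) = (32065 - 15896)/(84 + 46623) = 16169/46707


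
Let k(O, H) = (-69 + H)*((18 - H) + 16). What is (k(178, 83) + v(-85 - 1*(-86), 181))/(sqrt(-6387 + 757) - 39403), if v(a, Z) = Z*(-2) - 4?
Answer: 41451956/1552602039 + 1052*I*sqrt(5630)/1552602039 ≈ 0.026698 + 5.084e-5*I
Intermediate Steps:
v(a, Z) = -4 - 2*Z (v(a, Z) = -2*Z - 4 = -4 - 2*Z)
k(O, H) = (-69 + H)*(34 - H)
(k(178, 83) + v(-85 - 1*(-86), 181))/(sqrt(-6387 + 757) - 39403) = ((-2346 - 1*83**2 + 103*83) + (-4 - 2*181))/(sqrt(-6387 + 757) - 39403) = ((-2346 - 1*6889 + 8549) + (-4 - 362))/(sqrt(-5630) - 39403) = ((-2346 - 6889 + 8549) - 366)/(I*sqrt(5630) - 39403) = (-686 - 366)/(-39403 + I*sqrt(5630)) = -1052/(-39403 + I*sqrt(5630))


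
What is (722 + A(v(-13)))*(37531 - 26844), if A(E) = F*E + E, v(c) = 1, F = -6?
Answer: 7662579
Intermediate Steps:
A(E) = -5*E (A(E) = -6*E + E = -5*E)
(722 + A(v(-13)))*(37531 - 26844) = (722 - 5*1)*(37531 - 26844) = (722 - 5)*10687 = 717*10687 = 7662579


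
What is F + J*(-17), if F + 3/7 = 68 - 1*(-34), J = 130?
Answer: -14759/7 ≈ -2108.4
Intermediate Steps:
F = 711/7 (F = -3/7 + (68 - 1*(-34)) = -3/7 + (68 + 34) = -3/7 + 102 = 711/7 ≈ 101.57)
F + J*(-17) = 711/7 + 130*(-17) = 711/7 - 2210 = -14759/7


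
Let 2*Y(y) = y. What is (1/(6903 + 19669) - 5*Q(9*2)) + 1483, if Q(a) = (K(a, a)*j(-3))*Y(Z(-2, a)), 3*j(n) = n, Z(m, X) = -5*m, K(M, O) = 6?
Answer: 43392077/26572 ≈ 1633.0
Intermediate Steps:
Y(y) = y/2
j(n) = n/3
Q(a) = -30 (Q(a) = (6*((⅓)*(-3)))*((-5*(-2))/2) = (6*(-1))*((½)*10) = -6*5 = -30)
(1/(6903 + 19669) - 5*Q(9*2)) + 1483 = (1/(6903 + 19669) - 5*(-30)) + 1483 = (1/26572 + 150) + 1483 = 3985801/26572 + 1483 = 43392077/26572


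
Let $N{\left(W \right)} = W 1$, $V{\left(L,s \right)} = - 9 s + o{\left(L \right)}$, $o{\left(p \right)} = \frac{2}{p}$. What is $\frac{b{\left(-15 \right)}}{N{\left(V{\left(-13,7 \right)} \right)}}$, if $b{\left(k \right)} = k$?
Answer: $\frac{195}{821} \approx 0.23752$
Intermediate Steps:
$V{\left(L,s \right)} = - 9 s + \frac{2}{L}$
$N{\left(W \right)} = W$
$\frac{b{\left(-15 \right)}}{N{\left(V{\left(-13,7 \right)} \right)}} = - \frac{15}{\left(-9\right) 7 + \frac{2}{-13}} = - \frac{15}{-63 + 2 \left(- \frac{1}{13}\right)} = - \frac{15}{-63 - \frac{2}{13}} = - \frac{15}{- \frac{821}{13}} = \left(-15\right) \left(- \frac{13}{821}\right) = \frac{195}{821}$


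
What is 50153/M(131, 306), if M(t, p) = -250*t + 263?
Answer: -50153/32487 ≈ -1.5438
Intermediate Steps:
M(t, p) = 263 - 250*t
50153/M(131, 306) = 50153/(263 - 250*131) = 50153/(263 - 32750) = 50153/(-32487) = 50153*(-1/32487) = -50153/32487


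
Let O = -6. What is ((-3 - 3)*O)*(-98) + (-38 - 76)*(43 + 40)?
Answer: -12990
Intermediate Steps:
((-3 - 3)*O)*(-98) + (-38 - 76)*(43 + 40) = ((-3 - 3)*(-6))*(-98) + (-38 - 76)*(43 + 40) = -6*(-6)*(-98) - 114*83 = 36*(-98) - 9462 = -3528 - 9462 = -12990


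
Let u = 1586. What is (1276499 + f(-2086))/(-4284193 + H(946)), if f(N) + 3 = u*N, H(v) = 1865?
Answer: 507975/1070582 ≈ 0.47448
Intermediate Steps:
f(N) = -3 + 1586*N
(1276499 + f(-2086))/(-4284193 + H(946)) = (1276499 + (-3 + 1586*(-2086)))/(-4284193 + 1865) = (1276499 + (-3 - 3308396))/(-4282328) = (1276499 - 3308399)*(-1/4282328) = -2031900*(-1/4282328) = 507975/1070582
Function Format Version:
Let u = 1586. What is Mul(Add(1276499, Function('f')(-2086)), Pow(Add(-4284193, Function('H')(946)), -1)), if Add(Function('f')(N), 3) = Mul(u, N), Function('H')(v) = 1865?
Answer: Rational(507975, 1070582) ≈ 0.47448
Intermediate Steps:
Function('f')(N) = Add(-3, Mul(1586, N))
Mul(Add(1276499, Function('f')(-2086)), Pow(Add(-4284193, Function('H')(946)), -1)) = Mul(Add(1276499, Add(-3, Mul(1586, -2086))), Pow(Add(-4284193, 1865), -1)) = Mul(Add(1276499, Add(-3, -3308396)), Pow(-4282328, -1)) = Mul(Add(1276499, -3308399), Rational(-1, 4282328)) = Mul(-2031900, Rational(-1, 4282328)) = Rational(507975, 1070582)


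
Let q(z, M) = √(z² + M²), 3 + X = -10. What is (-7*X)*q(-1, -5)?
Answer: 91*√26 ≈ 464.01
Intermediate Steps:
X = -13 (X = -3 - 10 = -13)
q(z, M) = √(M² + z²)
(-7*X)*q(-1, -5) = (-7*(-13))*√((-5)² + (-1)²) = 91*√(25 + 1) = 91*√26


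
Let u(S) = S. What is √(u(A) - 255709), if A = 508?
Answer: I*√255201 ≈ 505.17*I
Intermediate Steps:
√(u(A) - 255709) = √(508 - 255709) = √(-255201) = I*√255201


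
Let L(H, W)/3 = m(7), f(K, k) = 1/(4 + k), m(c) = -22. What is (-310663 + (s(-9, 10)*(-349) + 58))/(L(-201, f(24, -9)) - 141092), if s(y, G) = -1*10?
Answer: 307115/141158 ≈ 2.1757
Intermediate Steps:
s(y, G) = -10
L(H, W) = -66 (L(H, W) = 3*(-22) = -66)
(-310663 + (s(-9, 10)*(-349) + 58))/(L(-201, f(24, -9)) - 141092) = (-310663 + (-10*(-349) + 58))/(-66 - 141092) = (-310663 + (3490 + 58))/(-141158) = (-310663 + 3548)*(-1/141158) = -307115*(-1/141158) = 307115/141158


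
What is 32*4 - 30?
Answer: 98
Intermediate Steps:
32*4 - 30 = 128 - 30 = 98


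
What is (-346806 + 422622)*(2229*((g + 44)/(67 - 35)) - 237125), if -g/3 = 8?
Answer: -17872247835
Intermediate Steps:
g = -24 (g = -3*8 = -24)
(-346806 + 422622)*(2229*((g + 44)/(67 - 35)) - 237125) = (-346806 + 422622)*(2229*((-24 + 44)/(67 - 35)) - 237125) = 75816*(2229*(20/32) - 237125) = 75816*(2229*(20*(1/32)) - 237125) = 75816*(2229*(5/8) - 237125) = 75816*(11145/8 - 237125) = 75816*(-1885855/8) = -17872247835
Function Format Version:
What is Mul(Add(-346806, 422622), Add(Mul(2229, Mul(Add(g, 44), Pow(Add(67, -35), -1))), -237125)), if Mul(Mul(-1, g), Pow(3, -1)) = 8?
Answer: -17872247835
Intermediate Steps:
g = -24 (g = Mul(-3, 8) = -24)
Mul(Add(-346806, 422622), Add(Mul(2229, Mul(Add(g, 44), Pow(Add(67, -35), -1))), -237125)) = Mul(Add(-346806, 422622), Add(Mul(2229, Mul(Add(-24, 44), Pow(Add(67, -35), -1))), -237125)) = Mul(75816, Add(Mul(2229, Mul(20, Pow(32, -1))), -237125)) = Mul(75816, Add(Mul(2229, Mul(20, Rational(1, 32))), -237125)) = Mul(75816, Add(Mul(2229, Rational(5, 8)), -237125)) = Mul(75816, Add(Rational(11145, 8), -237125)) = Mul(75816, Rational(-1885855, 8)) = -17872247835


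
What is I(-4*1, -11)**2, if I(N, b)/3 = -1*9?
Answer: 729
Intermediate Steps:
I(N, b) = -27 (I(N, b) = 3*(-1*9) = 3*(-9) = -27)
I(-4*1, -11)**2 = (-27)**2 = 729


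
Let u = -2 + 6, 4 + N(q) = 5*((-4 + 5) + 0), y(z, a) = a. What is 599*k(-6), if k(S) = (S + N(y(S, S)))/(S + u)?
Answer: 2995/2 ≈ 1497.5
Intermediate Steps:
N(q) = 1 (N(q) = -4 + 5*((-4 + 5) + 0) = -4 + 5*(1 + 0) = -4 + 5*1 = -4 + 5 = 1)
u = 4
k(S) = (1 + S)/(4 + S) (k(S) = (S + 1)/(S + 4) = (1 + S)/(4 + S))
599*k(-6) = 599*((1 - 6)/(4 - 6)) = 599*(-5/(-2)) = 599*(-1/2*(-5)) = 599*(5/2) = 2995/2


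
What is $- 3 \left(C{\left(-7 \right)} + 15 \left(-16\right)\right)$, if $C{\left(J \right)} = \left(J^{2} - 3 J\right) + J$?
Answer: $531$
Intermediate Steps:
$C{\left(J \right)} = J^{2} - 2 J$
$- 3 \left(C{\left(-7 \right)} + 15 \left(-16\right)\right) = - 3 \left(- 7 \left(-2 - 7\right) + 15 \left(-16\right)\right) = - 3 \left(\left(-7\right) \left(-9\right) - 240\right) = - 3 \left(63 - 240\right) = \left(-3\right) \left(-177\right) = 531$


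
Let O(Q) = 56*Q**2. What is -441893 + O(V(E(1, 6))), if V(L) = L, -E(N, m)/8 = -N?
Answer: -438309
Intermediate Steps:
E(N, m) = 8*N (E(N, m) = -(-8)*N = 8*N)
-441893 + O(V(E(1, 6))) = -441893 + 56*(8*1)**2 = -441893 + 56*8**2 = -441893 + 56*64 = -441893 + 3584 = -438309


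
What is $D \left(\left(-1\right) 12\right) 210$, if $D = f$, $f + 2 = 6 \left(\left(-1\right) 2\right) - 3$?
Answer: $42840$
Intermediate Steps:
$f = -17$ ($f = -2 + \left(6 \left(\left(-1\right) 2\right) - 3\right) = -2 + \left(6 \left(-2\right) - 3\right) = -2 - 15 = -17$)
$D = -17$
$D \left(\left(-1\right) 12\right) 210 = - 17 \left(\left(-1\right) 12\right) 210 = \left(-17\right) \left(-12\right) 210 = 204 \cdot 210 = 42840$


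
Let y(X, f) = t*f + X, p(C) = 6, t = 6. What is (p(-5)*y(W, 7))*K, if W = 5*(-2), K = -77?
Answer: -14784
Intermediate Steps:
W = -10
y(X, f) = X + 6*f (y(X, f) = 6*f + X = X + 6*f)
(p(-5)*y(W, 7))*K = (6*(-10 + 6*7))*(-77) = (6*(-10 + 42))*(-77) = (6*32)*(-77) = 192*(-77) = -14784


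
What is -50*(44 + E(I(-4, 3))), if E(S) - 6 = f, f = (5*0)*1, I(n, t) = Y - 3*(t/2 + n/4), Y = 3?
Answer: -2500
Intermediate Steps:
I(n, t) = 3 - 3*t/2 - 3*n/4 (I(n, t) = 3 - 3*(t/2 + n/4) = 3 + (-3*t/2 - 3*n/4) = 3 - 3*t/2 - 3*n/4)
f = 0 (f = 0*1 = 0)
E(S) = 6 (E(S) = 6 + 0 = 6)
-50*(44 + E(I(-4, 3))) = -50*(44 + 6) = -50*50 = -2500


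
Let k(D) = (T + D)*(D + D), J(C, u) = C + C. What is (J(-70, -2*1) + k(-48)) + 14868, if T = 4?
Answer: 18952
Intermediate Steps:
J(C, u) = 2*C
k(D) = 2*D*(4 + D) (k(D) = (4 + D)*(D + D) = (4 + D)*(2*D) = 2*D*(4 + D))
(J(-70, -2*1) + k(-48)) + 14868 = (2*(-70) + 2*(-48)*(4 - 48)) + 14868 = (-140 + 2*(-48)*(-44)) + 14868 = (-140 + 4224) + 14868 = 4084 + 14868 = 18952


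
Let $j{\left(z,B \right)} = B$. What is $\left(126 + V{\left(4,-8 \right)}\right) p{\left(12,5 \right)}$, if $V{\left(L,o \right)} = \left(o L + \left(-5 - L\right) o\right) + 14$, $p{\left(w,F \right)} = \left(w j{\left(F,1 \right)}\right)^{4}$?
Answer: $3732480$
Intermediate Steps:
$p{\left(w,F \right)} = w^{4}$ ($p{\left(w,F \right)} = \left(w 1\right)^{4} = w^{4}$)
$V{\left(L,o \right)} = 14 + L o + o \left(-5 - L\right)$ ($V{\left(L,o \right)} = \left(L o + o \left(-5 - L\right)\right) + 14 = 14 + L o + o \left(-5 - L\right)$)
$\left(126 + V{\left(4,-8 \right)}\right) p{\left(12,5 \right)} = \left(126 + \left(14 - -40\right)\right) 12^{4} = \left(126 + \left(14 + 40\right)\right) 20736 = \left(126 + 54\right) 20736 = 180 \cdot 20736 = 3732480$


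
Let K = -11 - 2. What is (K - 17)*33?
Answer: -990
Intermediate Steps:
K = -13
(K - 17)*33 = (-13 - 17)*33 = -30*33 = -990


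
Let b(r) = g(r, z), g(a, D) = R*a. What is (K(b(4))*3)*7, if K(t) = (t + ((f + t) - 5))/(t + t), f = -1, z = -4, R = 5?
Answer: 357/20 ≈ 17.850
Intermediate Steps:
g(a, D) = 5*a
b(r) = 5*r
K(t) = (-6 + 2*t)/(2*t) (K(t) = (t + ((-1 + t) - 5))/(t + t) = (t + (-6 + t))/((2*t)) = (-6 + 2*t)*(1/(2*t)) = (-6 + 2*t)/(2*t))
(K(b(4))*3)*7 = (((-3 + 5*4)/((5*4)))*3)*7 = (((-3 + 20)/20)*3)*7 = (((1/20)*17)*3)*7 = ((17/20)*3)*7 = (51/20)*7 = 357/20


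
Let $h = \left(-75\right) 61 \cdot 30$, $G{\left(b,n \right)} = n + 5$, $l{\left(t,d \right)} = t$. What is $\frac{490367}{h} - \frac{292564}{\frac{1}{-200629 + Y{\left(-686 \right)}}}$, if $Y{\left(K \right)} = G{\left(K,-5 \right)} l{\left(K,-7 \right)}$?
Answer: $\frac{8056138922770633}{137250} \approx 5.8697 \cdot 10^{10}$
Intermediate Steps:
$G{\left(b,n \right)} = 5 + n$
$h = -137250$ ($h = \left(-4575\right) 30 = -137250$)
$Y{\left(K \right)} = 0$ ($Y{\left(K \right)} = \left(5 - 5\right) K = 0 K = 0$)
$\frac{490367}{h} - \frac{292564}{\frac{1}{-200629 + Y{\left(-686 \right)}}} = \frac{490367}{-137250} - \frac{292564}{\frac{1}{-200629 + 0}} = 490367 \left(- \frac{1}{137250}\right) - \frac{292564}{\frac{1}{-200629}} = - \frac{490367}{137250} - \frac{292564}{- \frac{1}{200629}} = - \frac{490367}{137250} - -58696822756 = - \frac{490367}{137250} + 58696822756 = \frac{8056138922770633}{137250}$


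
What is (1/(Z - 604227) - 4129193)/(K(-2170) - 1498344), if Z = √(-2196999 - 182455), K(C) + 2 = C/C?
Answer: 1507538002274278946/547034742143743135 + I*√2379454/547034742143743135 ≈ 2.7558 + 2.8198e-15*I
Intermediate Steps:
K(C) = -1 (K(C) = -2 + C/C = -2 + 1 = -1)
Z = I*√2379454 (Z = √(-2379454) = I*√2379454 ≈ 1542.5*I)
(1/(Z - 604227) - 4129193)/(K(-2170) - 1498344) = (1/(I*√2379454 - 604227) - 4129193)/(-1 - 1498344) = (1/(-604227 + I*√2379454) - 4129193)/(-1498345) = (-4129193 + 1/(-604227 + I*√2379454))*(-1/1498345) = 4129193/1498345 - 1/(1498345*(-604227 + I*√2379454))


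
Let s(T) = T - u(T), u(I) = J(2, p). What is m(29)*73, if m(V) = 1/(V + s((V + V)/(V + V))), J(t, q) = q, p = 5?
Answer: 73/25 ≈ 2.9200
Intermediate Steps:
u(I) = 5
s(T) = -5 + T (s(T) = T - 1*5 = T - 5 = -5 + T)
m(V) = 1/(-4 + V) (m(V) = 1/(V + (-5 + (V + V)/(V + V))) = 1/(V + (-5 + (2*V)/((2*V)))) = 1/(V + (-5 + (2*V)*(1/(2*V)))) = 1/(V + (-5 + 1)) = 1/(V - 4) = 1/(-4 + V))
m(29)*73 = 73/(-4 + 29) = 73/25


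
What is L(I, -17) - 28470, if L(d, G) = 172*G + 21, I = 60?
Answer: -31373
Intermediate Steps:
L(d, G) = 21 + 172*G
L(I, -17) - 28470 = (21 + 172*(-17)) - 28470 = (21 - 2924) - 28470 = -2903 - 28470 = -31373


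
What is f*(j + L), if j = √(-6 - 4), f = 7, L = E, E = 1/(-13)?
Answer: -7/13 + 7*I*√10 ≈ -0.53846 + 22.136*I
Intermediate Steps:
E = -1/13 ≈ -0.076923
L = -1/13 ≈ -0.076923
j = I*√10 (j = √(-10) = I*√10 ≈ 3.1623*I)
f*(j + L) = 7*(I*√10 - 1/13) = 7*(-1/13 + I*√10) = -7/13 + 7*I*√10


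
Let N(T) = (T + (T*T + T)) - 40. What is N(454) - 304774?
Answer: -97790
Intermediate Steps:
N(T) = -40 + T**2 + 2*T (N(T) = (T + (T**2 + T)) - 40 = (T + (T + T**2)) - 40 = (T**2 + 2*T) - 40 = -40 + T**2 + 2*T)
N(454) - 304774 = (-40 + 454**2 + 2*454) - 304774 = (-40 + 206116 + 908) - 304774 = 206984 - 304774 = -97790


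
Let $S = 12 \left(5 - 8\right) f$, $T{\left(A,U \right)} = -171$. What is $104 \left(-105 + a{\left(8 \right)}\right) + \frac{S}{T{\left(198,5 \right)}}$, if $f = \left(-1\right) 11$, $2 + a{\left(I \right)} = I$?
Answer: $- \frac{195668}{19} \approx -10298.0$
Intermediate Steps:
$a{\left(I \right)} = -2 + I$
$f = -11$
$S = 396$ ($S = 12 \left(5 - 8\right) \left(-11\right) = 12 \left(-3\right) \left(-11\right) = \left(-36\right) \left(-11\right) = 396$)
$104 \left(-105 + a{\left(8 \right)}\right) + \frac{S}{T{\left(198,5 \right)}} = 104 \left(-105 + \left(-2 + 8\right)\right) + \frac{396}{-171} = 104 \left(-105 + 6\right) + 396 \left(- \frac{1}{171}\right) = 104 \left(-99\right) - \frac{44}{19} = -10296 - \frac{44}{19} = - \frac{195668}{19}$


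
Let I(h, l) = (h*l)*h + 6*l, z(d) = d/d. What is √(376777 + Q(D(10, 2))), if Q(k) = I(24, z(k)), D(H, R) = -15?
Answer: √377359 ≈ 614.30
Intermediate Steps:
z(d) = 1
I(h, l) = 6*l + l*h² (I(h, l) = l*h² + 6*l = 6*l + l*h²)
Q(k) = 582 (Q(k) = 1*(6 + 24²) = 1*(6 + 576) = 1*582 = 582)
√(376777 + Q(D(10, 2))) = √(376777 + 582) = √377359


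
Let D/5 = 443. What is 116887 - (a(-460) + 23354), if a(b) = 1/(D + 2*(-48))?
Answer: 198196426/2119 ≈ 93533.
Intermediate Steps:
D = 2215 (D = 5*443 = 2215)
a(b) = 1/2119 (a(b) = 1/(2215 + 2*(-48)) = 1/(2215 - 96) = 1/2119)
116887 - (a(-460) + 23354) = 116887 - (1/2119 + 23354) = 116887 - 1*49487127/2119 = 116887 - 49487127/2119 = 198196426/2119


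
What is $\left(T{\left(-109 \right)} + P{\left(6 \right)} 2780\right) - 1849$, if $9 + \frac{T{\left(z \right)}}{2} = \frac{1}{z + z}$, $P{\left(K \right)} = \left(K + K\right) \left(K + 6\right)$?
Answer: $\frac{43431376}{109} \approx 3.9845 \cdot 10^{5}$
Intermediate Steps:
$P{\left(K \right)} = 2 K \left(6 + K\right)$
$T{\left(z \right)} = -18 + \frac{1}{z}$ ($T{\left(z \right)} = -18 + \frac{2}{z + z} = -18 + \frac{2}{2 z} = -18 + 2 \frac{1}{2 z} = -18 + \frac{1}{z}$)
$\left(T{\left(-109 \right)} + P{\left(6 \right)} 2780\right) - 1849 = \left(\left(-18 + \frac{1}{-109}\right) + 2 \cdot 6 \left(6 + 6\right) 2780\right) - 1849 = \left(\left(-18 - \frac{1}{109}\right) + 2 \cdot 6 \cdot 12 \cdot 2780\right) - 1849 = \left(- \frac{1963}{109} + 144 \cdot 2780\right) - 1849 = \left(- \frac{1963}{109} + 400320\right) - 1849 = \frac{43632917}{109} - 1849 = \frac{43431376}{109}$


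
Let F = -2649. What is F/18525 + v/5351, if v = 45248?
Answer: 274681467/33042425 ≈ 8.3130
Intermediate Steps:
F/18525 + v/5351 = -2649/18525 + 45248/5351 = -2649*1/18525 + 45248*(1/5351) = -883/6175 + 45248/5351 = 274681467/33042425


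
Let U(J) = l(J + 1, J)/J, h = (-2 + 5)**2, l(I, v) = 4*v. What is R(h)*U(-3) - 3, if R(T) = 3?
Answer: 9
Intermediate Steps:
h = 9 (h = 3**2 = 9)
U(J) = 4 (U(J) = (4*J)/J = 4)
R(h)*U(-3) - 3 = 3*4 - 3 = 12 - 3 = 9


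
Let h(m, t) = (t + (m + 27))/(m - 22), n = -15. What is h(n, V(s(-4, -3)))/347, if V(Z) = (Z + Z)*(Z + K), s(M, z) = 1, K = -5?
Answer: -4/12839 ≈ -0.00031155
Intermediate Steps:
V(Z) = 2*Z*(-5 + Z) (V(Z) = (Z + Z)*(Z - 5) = (2*Z)*(-5 + Z) = 2*Z*(-5 + Z))
h(m, t) = (27 + m + t)/(-22 + m) (h(m, t) = (t + (27 + m))/(-22 + m) = (27 + m + t)/(-22 + m))
h(n, V(s(-4, -3)))/347 = ((27 - 15 + 2*1*(-5 + 1))/(-22 - 15))/347 = ((27 - 15 + 2*1*(-4))/(-37))*(1/347) = -(27 - 15 - 8)/37*(1/347) = -1/37*4*(1/347) = -4/37*1/347 = -4/12839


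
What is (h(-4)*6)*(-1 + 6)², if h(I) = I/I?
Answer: 150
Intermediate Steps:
h(I) = 1
(h(-4)*6)*(-1 + 6)² = (1*6)*(-1 + 6)² = 6*5² = 6*25 = 150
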